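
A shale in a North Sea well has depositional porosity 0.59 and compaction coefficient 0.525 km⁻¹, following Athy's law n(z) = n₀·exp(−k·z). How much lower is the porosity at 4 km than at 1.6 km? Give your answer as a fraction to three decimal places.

0.182

n(1.6) = 0.59·e^(−0.525×1.6) = 0.2547
n(4) = 0.59·e^(−0.525×4) = 0.0722
Δn = 0.2547 − 0.0722 = 0.1825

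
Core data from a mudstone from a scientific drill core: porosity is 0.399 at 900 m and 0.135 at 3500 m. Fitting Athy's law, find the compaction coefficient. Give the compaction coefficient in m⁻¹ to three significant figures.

Working in km (1 km = 1000 m; c in km⁻¹ = c in m⁻¹ × 1000):
Athy: φ(z) = φ₀ e^(−cz) ⇒ φ₁/φ₂ = e^{c(z₂−z₁)} ⇒ c = ln(φ₁/φ₂)/(z₂−z₁)
c = ln(0.399/0.135) / (3.5 − 0.9) = ln(2.956) / 2.6 = 1.0837 / 2.6 = 0.4168 km⁻¹

0.000417 m⁻¹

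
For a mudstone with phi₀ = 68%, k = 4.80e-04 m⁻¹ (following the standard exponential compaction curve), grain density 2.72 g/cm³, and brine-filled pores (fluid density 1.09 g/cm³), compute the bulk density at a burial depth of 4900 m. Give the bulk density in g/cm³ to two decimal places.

Working in km (1 km = 1000 m; k in km⁻¹ = k in m⁻¹ × 1000):
Porosity at depth: phi = 0.68·exp(−0.48×4.9) = 0.68×0.0952 = 0.0647
Bulk density: ρ_b = (1−phi)ρ_g + phi·ρ_f = 0.9353×2.72 + 0.0647×1.09
       = 2.544 + 0.071 = 2.615 g/cm³

2.61 g/cm³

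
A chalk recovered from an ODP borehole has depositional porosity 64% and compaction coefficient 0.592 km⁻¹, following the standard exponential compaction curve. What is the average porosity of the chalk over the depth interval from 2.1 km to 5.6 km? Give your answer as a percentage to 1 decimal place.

⟨φ⟩ = (1/(z₂−z₁)) ∫ φ₀ e^(−βz) dz = φ₀·(e^(−β·z₁) − e^(−β·z₂)) / (β·(z₂−z₁))
e^(−0.592×2.1) = 0.2885; e^(−0.592×5.6) = 0.0363
⟨φ⟩ = 0.64 × (0.2885 − 0.0363) / (0.592 × 3.5) = 0.64 × 0.1217 = 0.0779

7.8%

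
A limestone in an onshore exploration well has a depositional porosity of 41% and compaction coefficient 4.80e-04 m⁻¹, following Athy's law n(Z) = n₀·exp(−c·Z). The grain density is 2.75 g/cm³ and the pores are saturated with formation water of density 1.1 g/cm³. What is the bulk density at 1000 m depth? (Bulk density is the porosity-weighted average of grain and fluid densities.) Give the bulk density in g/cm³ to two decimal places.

2.33 g/cm³

Working in km (1 km = 1000 m; c in km⁻¹ = c in m⁻¹ × 1000):
Porosity at depth: n = 0.41·exp(−0.48×1) = 0.41×0.6188 = 0.2537
Bulk density: ρ_b = (1−n)ρ_g + n·ρ_f = 0.7463×2.75 + 0.2537×1.1
       = 2.052 + 0.279 = 2.331 g/cm³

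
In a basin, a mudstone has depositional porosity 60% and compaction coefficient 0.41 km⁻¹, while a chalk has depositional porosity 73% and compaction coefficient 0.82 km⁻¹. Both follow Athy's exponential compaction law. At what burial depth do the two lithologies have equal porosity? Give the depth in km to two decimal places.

Set φ₀ₐ e^(−kₐZ) = φ₀ᵦ e^(−kᵦZ) ⇒ ln(φ₀ₐ/φ₀ᵦ) = (kₐ − kᵦ)·Z
Z = ln(0.6/0.73) / (0.41 − 0.82) = -0.1961 / -0.41 = 0.478 km

0.48 km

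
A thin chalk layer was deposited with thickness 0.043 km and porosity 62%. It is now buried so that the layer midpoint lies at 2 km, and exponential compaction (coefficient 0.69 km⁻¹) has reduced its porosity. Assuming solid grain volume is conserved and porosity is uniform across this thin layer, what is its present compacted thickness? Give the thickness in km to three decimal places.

Porosity at 2 km: phi = 0.62·exp(−0.69×2) = 0.1560
Solid-volume conservation: h(1−phi) = h₀(1−phi₀) ⇒ h = h₀·(1−phi₀)/(1−phi)
h = 0.043 × (1 − 0.62)/(1 − 0.1560) = 0.043 × 0.4502 = 0.0194 km

0.019 km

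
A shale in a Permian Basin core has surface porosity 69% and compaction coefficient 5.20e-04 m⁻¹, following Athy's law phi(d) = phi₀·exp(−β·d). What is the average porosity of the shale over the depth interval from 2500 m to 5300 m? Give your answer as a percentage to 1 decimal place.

Working in km (1 km = 1000 m; β in km⁻¹ = β in m⁻¹ × 1000):
⟨phi⟩ = (1/(d₂−d₁)) ∫ phi₀ e^(−βd) dd = phi₀·(e^(−β·d₁) − e^(−β·d₂)) / (β·(d₂−d₁))
e^(−0.52×2.5) = 0.2725; e^(−0.52×5.3) = 0.0635
⟨phi⟩ = 0.69 × (0.2725 − 0.0635) / (0.52 × 2.8) = 0.69 × 0.1435 = 0.0990

9.9%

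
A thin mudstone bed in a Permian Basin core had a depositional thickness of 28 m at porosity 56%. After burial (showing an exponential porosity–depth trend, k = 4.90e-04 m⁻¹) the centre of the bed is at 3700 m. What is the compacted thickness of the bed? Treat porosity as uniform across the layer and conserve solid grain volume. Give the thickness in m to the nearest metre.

14 m

Working in km (1 km = 1000 m; k in km⁻¹ = k in m⁻¹ × 1000):
Porosity at 3.7 km: phi = 0.56·exp(−0.49×3.7) = 0.0914
Solid-volume conservation: h(1−phi) = h₀(1−phi₀) ⇒ h = h₀·(1−phi₀)/(1−phi)
h = 0.028 × (1 − 0.56)/(1 − 0.0914) = 0.028 × 0.4842 = 0.0136 km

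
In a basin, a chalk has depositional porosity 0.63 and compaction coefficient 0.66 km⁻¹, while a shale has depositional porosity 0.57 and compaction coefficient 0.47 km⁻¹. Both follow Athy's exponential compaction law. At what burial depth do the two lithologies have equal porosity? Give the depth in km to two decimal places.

Set φ₀ₐ e^(−kₐz) = φ₀ᵦ e^(−kᵦz) ⇒ ln(φ₀ₐ/φ₀ᵦ) = (kₐ − kᵦ)·z
z = ln(0.63/0.57) / (0.66 − 0.47) = 0.1001 / 0.19 = 0.527 km

0.53 km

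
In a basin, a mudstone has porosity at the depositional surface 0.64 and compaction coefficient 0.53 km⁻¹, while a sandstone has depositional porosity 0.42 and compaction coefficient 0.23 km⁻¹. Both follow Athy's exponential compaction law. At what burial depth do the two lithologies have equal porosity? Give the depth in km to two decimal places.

Set phi₀ₐ e^(−cₐZ) = phi₀ᵦ e^(−cᵦZ) ⇒ ln(phi₀ₐ/phi₀ᵦ) = (cₐ − cᵦ)·Z
Z = ln(0.64/0.42) / (0.53 − 0.23) = 0.4212 / 0.3 = 1.404 km

1.40 km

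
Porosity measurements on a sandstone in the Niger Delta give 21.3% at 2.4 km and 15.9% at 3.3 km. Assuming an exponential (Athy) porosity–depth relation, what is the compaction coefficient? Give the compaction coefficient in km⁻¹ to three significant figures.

Athy: n(z) = n₀ e^(−cz) ⇒ n₁/n₂ = e^{c(z₂−z₁)} ⇒ c = ln(n₁/n₂)/(z₂−z₁)
c = ln(0.213/0.159) / (3.3 − 2.4) = ln(1.34) / 0.9 = 0.2924 / 0.9 = 0.3249 km⁻¹

0.325 km⁻¹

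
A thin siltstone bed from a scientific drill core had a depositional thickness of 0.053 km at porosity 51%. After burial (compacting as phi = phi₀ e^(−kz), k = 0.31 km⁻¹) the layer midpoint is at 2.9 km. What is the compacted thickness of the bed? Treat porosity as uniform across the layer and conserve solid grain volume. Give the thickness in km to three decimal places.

Porosity at 2.9 km: phi = 0.51·exp(−0.31×2.9) = 0.2076
Solid-volume conservation: h(1−phi) = h₀(1−phi₀) ⇒ h = h₀·(1−phi₀)/(1−phi)
h = 0.053 × (1 − 0.51)/(1 − 0.2076) = 0.053 × 0.6183 = 0.0328 km

0.033 km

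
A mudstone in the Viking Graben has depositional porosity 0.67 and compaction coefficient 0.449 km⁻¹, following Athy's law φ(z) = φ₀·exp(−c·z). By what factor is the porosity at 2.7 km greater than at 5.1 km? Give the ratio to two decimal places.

2.94

φ(z₁)/φ(z₂) = e^(−c·z₁)/e^(−c·z₂) = e^{c(z₂−z₁)}
= exp(0.449 × 2.4) = exp(1.078) = 2.9376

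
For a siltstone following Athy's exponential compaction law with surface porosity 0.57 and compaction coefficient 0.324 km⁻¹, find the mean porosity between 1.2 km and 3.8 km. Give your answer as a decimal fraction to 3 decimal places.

⟨n⟩ = (1/(Z₂−Z₁)) ∫ n₀ e^(−βZ) dZ = n₀·(e^(−β·Z₁) − e^(−β·Z₂)) / (β·(Z₂−Z₁))
e^(−0.324×1.2) = 0.6779; e^(−0.324×3.8) = 0.2919
⟨n⟩ = 0.57 × (0.6779 − 0.2919) / (0.324 × 2.6) = 0.57 × 0.4581 = 0.2611

0.261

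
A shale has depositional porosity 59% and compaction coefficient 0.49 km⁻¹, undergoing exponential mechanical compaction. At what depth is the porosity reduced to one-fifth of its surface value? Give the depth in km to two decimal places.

3.28 km

n/n₀ = 1/5 ⇒ exp(−c·z) = 1/5 ⇒ z = ln(5) / c
z = 1.6094 / 0.49 = 3.285 km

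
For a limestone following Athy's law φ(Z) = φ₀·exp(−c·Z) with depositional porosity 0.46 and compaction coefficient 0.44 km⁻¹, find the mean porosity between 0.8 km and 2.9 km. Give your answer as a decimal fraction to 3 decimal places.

⟨φ⟩ = (1/(Z₂−Z₁)) ∫ φ₀ e^(−cZ) dZ = φ₀·(e^(−c·Z₁) − e^(−c·Z₂)) / (c·(Z₂−Z₁))
e^(−0.44×0.8) = 0.7033; e^(−0.44×2.9) = 0.2792
⟨φ⟩ = 0.46 × (0.7033 − 0.2792) / (0.44 × 2.1) = 0.46 × 0.4590 = 0.2111

0.211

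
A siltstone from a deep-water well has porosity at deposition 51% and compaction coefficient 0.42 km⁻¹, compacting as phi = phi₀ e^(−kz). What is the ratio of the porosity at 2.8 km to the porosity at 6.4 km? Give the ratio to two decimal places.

phi(z₁)/phi(z₂) = e^(−k·z₁)/e^(−k·z₂) = e^{k(z₂−z₁)}
= exp(0.42 × 3.6) = exp(1.512) = 4.5358

4.54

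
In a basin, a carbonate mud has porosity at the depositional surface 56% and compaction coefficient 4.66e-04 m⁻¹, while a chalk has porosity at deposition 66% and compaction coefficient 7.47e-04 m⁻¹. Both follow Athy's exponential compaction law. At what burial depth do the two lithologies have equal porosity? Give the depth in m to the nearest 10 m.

580 m

Working in km (1 km = 1000 m; c in km⁻¹ = c in m⁻¹ × 1000):
Set n₀ₐ e^(−cₐZ) = n₀ᵦ e^(−cᵦZ) ⇒ ln(n₀ₐ/n₀ᵦ) = (cₐ − cᵦ)·Z
Z = ln(0.56/0.66) / (0.466 − 0.747) = -0.1643 / -0.281 = 0.585 km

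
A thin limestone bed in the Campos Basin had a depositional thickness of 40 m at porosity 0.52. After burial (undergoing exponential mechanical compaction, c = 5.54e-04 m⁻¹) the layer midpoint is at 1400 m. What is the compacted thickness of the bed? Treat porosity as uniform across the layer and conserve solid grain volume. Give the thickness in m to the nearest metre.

Working in km (1 km = 1000 m; c in km⁻¹ = c in m⁻¹ × 1000):
Porosity at 1.4 km: n = 0.52·exp(−0.554×1.4) = 0.2394
Solid-volume conservation: h(1−n) = h₀(1−n₀) ⇒ h = h₀·(1−n₀)/(1−n)
h = 0.04 × (1 − 0.52)/(1 − 0.2394) = 0.04 × 0.6311 = 0.0252 km

25 m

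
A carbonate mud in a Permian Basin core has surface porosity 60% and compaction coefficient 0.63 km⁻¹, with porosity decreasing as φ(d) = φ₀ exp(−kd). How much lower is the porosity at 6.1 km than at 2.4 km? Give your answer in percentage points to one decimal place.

φ(2.4) = 0.6·e^(−0.63×2.4) = 0.1323
φ(6.1) = 0.6·e^(−0.63×6.1) = 0.0129
Δφ = 0.1323 − 0.0129 = 0.1194

11.9 percentage points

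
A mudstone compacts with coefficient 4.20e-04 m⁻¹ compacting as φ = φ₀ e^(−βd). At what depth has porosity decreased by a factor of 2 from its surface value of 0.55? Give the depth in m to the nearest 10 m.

1650 m

Working in km (1 km = 1000 m; β in km⁻¹ = β in m⁻¹ × 1000):
φ/φ₀ = 1/2 ⇒ exp(−β·d) = 1/2 ⇒ d = ln(2) / β
d = 0.6931 / 0.42 = 1.650 km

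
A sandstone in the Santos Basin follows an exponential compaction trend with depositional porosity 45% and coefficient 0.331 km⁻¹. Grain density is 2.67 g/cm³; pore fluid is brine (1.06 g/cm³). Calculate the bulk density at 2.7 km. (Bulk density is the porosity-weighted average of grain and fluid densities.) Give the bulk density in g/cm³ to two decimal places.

2.37 g/cm³

Porosity at depth: φ = 0.45·exp(−0.331×2.7) = 0.45×0.4091 = 0.1841
Bulk density: ρ_b = (1−φ)ρ_g + φ·ρ_f = 0.8159×2.67 + 0.1841×1.06
       = 2.178 + 0.195 = 2.374 g/cm³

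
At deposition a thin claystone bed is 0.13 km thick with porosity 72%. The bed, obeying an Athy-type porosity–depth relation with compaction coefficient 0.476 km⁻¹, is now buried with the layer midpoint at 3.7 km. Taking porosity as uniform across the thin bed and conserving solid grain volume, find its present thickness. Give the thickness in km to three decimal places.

0.042 km

Porosity at 3.7 km: φ = 0.72·exp(−0.476×3.7) = 0.1237
Solid-volume conservation: h(1−φ) = h₀(1−φ₀) ⇒ h = h₀·(1−φ₀)/(1−φ)
h = 0.13 × (1 − 0.72)/(1 − 0.1237) = 0.13 × 0.3195 = 0.0415 km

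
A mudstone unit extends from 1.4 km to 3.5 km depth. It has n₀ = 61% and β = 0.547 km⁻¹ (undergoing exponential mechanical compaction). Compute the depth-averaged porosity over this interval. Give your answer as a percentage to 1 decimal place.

16.9%

⟨n⟩ = (1/(z₂−z₁)) ∫ n₀ e^(−βz) dz = n₀·(e^(−β·z₁) − e^(−β·z₂)) / (β·(z₂−z₁))
e^(−0.547×1.4) = 0.4650; e^(−0.547×3.5) = 0.1474
⟨n⟩ = 0.61 × (0.4650 − 0.1474) / (0.547 × 2.1) = 0.61 × 0.2764 = 0.1686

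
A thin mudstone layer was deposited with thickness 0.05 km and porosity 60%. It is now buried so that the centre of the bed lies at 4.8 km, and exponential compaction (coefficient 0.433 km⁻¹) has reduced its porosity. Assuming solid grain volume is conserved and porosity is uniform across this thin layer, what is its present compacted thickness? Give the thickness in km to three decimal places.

Porosity at 4.8 km: phi = 0.6·exp(−0.433×4.8) = 0.0751
Solid-volume conservation: h(1−phi) = h₀(1−phi₀) ⇒ h = h₀·(1−phi₀)/(1−phi)
h = 0.05 × (1 − 0.6)/(1 − 0.0751) = 0.05 × 0.4325 = 0.0216 km

0.022 km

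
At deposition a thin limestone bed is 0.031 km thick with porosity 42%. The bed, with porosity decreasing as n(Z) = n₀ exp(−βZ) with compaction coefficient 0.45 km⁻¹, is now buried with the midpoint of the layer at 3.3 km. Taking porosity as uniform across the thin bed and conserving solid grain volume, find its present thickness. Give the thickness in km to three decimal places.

Porosity at 3.3 km: n = 0.42·exp(−0.45×3.3) = 0.0951
Solid-volume conservation: h(1−n) = h₀(1−n₀) ⇒ h = h₀·(1−n₀)/(1−n)
h = 0.031 × (1 − 0.42)/(1 − 0.0951) = 0.031 × 0.6410 = 0.0199 km

0.020 km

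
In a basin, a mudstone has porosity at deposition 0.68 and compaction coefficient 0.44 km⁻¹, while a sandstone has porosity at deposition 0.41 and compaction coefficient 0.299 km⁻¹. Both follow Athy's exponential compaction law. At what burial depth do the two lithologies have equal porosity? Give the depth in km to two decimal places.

3.59 km

Set φ₀ₐ e^(−kₐd) = φ₀ᵦ e^(−kᵦd) ⇒ ln(φ₀ₐ/φ₀ᵦ) = (kₐ − kᵦ)·d
d = ln(0.68/0.41) / (0.44 − 0.299) = 0.5059 / 0.141 = 3.588 km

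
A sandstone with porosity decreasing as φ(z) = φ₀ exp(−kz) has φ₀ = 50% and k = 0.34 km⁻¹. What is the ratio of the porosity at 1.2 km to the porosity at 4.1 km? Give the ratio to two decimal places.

φ(z₁)/φ(z₂) = e^(−k·z₁)/e^(−k·z₂) = e^{k(z₂−z₁)}
= exp(0.34 × 2.9) = exp(0.986) = 2.6805

2.68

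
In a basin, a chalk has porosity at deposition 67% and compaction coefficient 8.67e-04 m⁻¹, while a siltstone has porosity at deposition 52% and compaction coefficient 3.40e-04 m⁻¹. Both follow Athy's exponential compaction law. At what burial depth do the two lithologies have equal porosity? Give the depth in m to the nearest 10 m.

480 m

Working in km (1 km = 1000 m; k in km⁻¹ = k in m⁻¹ × 1000):
Set phi₀ₐ e^(−kₐz) = phi₀ᵦ e^(−kᵦz) ⇒ ln(phi₀ₐ/phi₀ᵦ) = (kₐ − kᵦ)·z
z = ln(0.67/0.52) / (0.867 − 0.34) = 0.2534 / 0.527 = 0.481 km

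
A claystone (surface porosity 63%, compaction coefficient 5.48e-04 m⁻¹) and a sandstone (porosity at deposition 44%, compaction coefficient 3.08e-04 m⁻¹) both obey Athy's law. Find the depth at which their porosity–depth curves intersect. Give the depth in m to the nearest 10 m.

Working in km (1 km = 1000 m; c in km⁻¹ = c in m⁻¹ × 1000):
Set phi₀ₐ e^(−cₐz) = phi₀ᵦ e^(−cᵦz) ⇒ ln(phi₀ₐ/phi₀ᵦ) = (cₐ − cᵦ)·z
z = ln(0.63/0.44) / (0.548 − 0.308) = 0.3589 / 0.24 = 1.496 km

1500 m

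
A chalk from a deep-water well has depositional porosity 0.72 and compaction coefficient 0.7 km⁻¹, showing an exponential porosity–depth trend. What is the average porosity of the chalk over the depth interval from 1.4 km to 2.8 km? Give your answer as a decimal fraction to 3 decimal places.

0.172

⟨n⟩ = (1/(Z₂−Z₁)) ∫ n₀ e^(−cZ) dZ = n₀·(e^(−c·Z₁) − e^(−c·Z₂)) / (c·(Z₂−Z₁))
e^(−0.7×1.4) = 0.3753; e^(−0.7×2.8) = 0.1409
⟨n⟩ = 0.72 × (0.3753 − 0.1409) / (0.7 × 1.4) = 0.72 × 0.2392 = 0.1723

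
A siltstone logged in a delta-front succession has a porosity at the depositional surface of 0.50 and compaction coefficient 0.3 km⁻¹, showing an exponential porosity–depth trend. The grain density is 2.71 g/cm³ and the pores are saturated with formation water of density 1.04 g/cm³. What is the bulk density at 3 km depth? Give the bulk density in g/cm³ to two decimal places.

Porosity at depth: φ = 0.5·exp(−0.3×3) = 0.5×0.4066 = 0.2033
Bulk density: ρ_b = (1−φ)ρ_g + φ·ρ_f = 0.7967×2.71 + 0.2033×1.04
       = 2.159 + 0.211 = 2.371 g/cm³

2.37 g/cm³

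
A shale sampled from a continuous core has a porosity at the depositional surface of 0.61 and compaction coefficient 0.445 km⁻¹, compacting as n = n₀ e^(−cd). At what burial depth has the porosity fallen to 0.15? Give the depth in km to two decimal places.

Invert Athy's law: d = ln(n₀/n) / c
d = ln(0.61/0.15) / 0.445 = ln(4.067) / 0.445 = 1.4028 / 0.445 = 3.152 km

3.15 km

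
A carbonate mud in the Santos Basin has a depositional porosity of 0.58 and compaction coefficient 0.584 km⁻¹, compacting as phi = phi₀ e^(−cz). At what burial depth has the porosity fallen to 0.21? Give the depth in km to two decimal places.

Invert Athy's law: z = ln(phi₀/phi) / c
z = ln(0.58/0.21) / 0.584 = ln(2.762) / 0.584 = 1.0159 / 0.584 = 1.740 km

1.74 km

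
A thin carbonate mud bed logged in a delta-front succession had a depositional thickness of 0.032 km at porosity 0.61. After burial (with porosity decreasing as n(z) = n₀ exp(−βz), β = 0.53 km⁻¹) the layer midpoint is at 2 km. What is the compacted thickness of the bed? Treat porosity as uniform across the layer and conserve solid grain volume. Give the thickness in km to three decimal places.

0.016 km

Porosity at 2 km: n = 0.61·exp(−0.53×2) = 0.2113
Solid-volume conservation: h(1−n) = h₀(1−n₀) ⇒ h = h₀·(1−n₀)/(1−n)
h = 0.032 × (1 − 0.61)/(1 − 0.2113) = 0.032 × 0.4945 = 0.0158 km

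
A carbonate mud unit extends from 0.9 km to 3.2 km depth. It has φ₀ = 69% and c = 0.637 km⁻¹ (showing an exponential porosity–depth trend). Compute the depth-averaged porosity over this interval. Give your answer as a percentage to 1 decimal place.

⟨φ⟩ = (1/(d₂−d₁)) ∫ φ₀ e^(−cd) dd = φ₀·(e^(−c·d₁) − e^(−c·d₂)) / (c·(d₂−d₁))
e^(−0.637×0.9) = 0.5637; e^(−0.637×3.2) = 0.1302
⟨φ⟩ = 0.69 × (0.5637 − 0.1302) / (0.637 × 2.3) = 0.69 × 0.2958 = 0.2041

20.4%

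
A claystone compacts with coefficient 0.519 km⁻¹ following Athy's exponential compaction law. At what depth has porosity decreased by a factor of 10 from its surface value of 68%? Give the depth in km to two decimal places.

n/n₀ = 1/10 ⇒ exp(−β·Z) = 1/10 ⇒ Z = ln(10) / β
Z = 2.3026 / 0.519 = 4.437 km

4.44 km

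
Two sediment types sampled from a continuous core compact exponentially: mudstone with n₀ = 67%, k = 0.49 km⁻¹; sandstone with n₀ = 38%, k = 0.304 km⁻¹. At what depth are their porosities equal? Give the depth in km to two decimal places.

3.05 km

Set n₀ₐ e^(−kₐd) = n₀ᵦ e^(−kᵦd) ⇒ ln(n₀ₐ/n₀ᵦ) = (kₐ − kᵦ)·d
d = ln(0.67/0.38) / (0.49 − 0.304) = 0.5671 / 0.186 = 3.049 km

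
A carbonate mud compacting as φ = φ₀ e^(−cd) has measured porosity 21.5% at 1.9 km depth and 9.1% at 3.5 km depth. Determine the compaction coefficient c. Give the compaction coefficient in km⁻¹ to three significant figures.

Athy: φ(d) = φ₀ e^(−cd) ⇒ φ₁/φ₂ = e^{c(d₂−d₁)} ⇒ c = ln(φ₁/φ₂)/(d₂−d₁)
c = ln(0.215/0.091) / (3.5 − 1.9) = ln(2.363) / 1.6 = 0.8598 / 1.6 = 0.5374 km⁻¹

0.537 km⁻¹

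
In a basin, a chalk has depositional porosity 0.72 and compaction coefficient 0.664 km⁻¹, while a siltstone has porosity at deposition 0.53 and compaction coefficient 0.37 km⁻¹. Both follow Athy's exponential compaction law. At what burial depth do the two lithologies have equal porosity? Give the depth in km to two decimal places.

Set n₀ₐ e^(−βₐd) = n₀ᵦ e^(−βᵦd) ⇒ ln(n₀ₐ/n₀ᵦ) = (βₐ − βᵦ)·d
d = ln(0.72/0.53) / (0.664 − 0.37) = 0.3064 / 0.294 = 1.042 km

1.04 km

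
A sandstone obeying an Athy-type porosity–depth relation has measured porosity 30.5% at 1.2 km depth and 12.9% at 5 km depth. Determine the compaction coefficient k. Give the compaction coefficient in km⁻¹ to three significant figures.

0.226 km⁻¹

Athy: phi(Z) = phi₀ e^(−kZ) ⇒ phi₁/phi₂ = e^{k(Z₂−Z₁)} ⇒ k = ln(phi₁/phi₂)/(Z₂−Z₁)
k = ln(0.305/0.129) / (5 − 1.2) = ln(2.364) / 3.8 = 0.8605 / 3.8 = 0.2264 km⁻¹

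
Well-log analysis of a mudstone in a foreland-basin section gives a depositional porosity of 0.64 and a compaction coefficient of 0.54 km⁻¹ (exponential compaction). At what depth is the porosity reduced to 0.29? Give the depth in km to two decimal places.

Invert Athy's law: Z = ln(φ₀/φ) / k
Z = ln(0.64/0.29) / 0.54 = ln(2.207) / 0.54 = 0.7916 / 0.54 = 1.466 km

1.47 km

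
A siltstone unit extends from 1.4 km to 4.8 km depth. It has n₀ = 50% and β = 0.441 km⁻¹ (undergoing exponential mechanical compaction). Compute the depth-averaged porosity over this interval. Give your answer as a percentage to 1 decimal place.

⟨n⟩ = (1/(z₂−z₁)) ∫ n₀ e^(−βz) dz = n₀·(e^(−β·z₁) − e^(−β·z₂)) / (β·(z₂−z₁))
e^(−0.441×1.4) = 0.5393; e^(−0.441×4.8) = 0.1204
⟨n⟩ = 0.5 × (0.5393 − 0.1204) / (0.441 × 3.4) = 0.5 × 0.2794 = 0.1397

14.0%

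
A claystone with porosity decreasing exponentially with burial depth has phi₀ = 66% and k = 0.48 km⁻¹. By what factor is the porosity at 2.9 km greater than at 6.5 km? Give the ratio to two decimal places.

phi(Z₁)/phi(Z₂) = e^(−k·Z₁)/e^(−k·Z₂) = e^{k(Z₂−Z₁)}
= exp(0.48 × 3.6) = exp(1.728) = 5.6294

5.63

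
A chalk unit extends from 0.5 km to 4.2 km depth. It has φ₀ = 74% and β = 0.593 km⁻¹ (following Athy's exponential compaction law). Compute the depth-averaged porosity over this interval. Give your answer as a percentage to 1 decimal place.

⟨φ⟩ = (1/(z₂−z₁)) ∫ φ₀ e^(−βz) dz = φ₀·(e^(−β·z₁) − e^(−β·z₂)) / (β·(z₂−z₁))
e^(−0.593×0.5) = 0.7434; e^(−0.593×4.2) = 0.0829
⟨φ⟩ = 0.74 × (0.7434 − 0.0829) / (0.593 × 3.7) = 0.74 × 0.3011 = 0.2228

22.3%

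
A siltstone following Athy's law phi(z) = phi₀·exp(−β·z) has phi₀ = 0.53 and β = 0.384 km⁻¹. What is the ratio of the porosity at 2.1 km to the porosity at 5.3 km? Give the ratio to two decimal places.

phi(z₁)/phi(z₂) = e^(−β·z₁)/e^(−β·z₂) = e^{β(z₂−z₁)}
= exp(0.384 × 3.2) = exp(1.229) = 3.4171

3.42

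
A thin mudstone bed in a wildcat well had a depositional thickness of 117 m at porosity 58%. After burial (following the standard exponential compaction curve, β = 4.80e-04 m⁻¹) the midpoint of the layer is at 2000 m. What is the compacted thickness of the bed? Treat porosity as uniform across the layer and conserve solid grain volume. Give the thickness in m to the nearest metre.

Working in km (1 km = 1000 m; β in km⁻¹ = β in m⁻¹ × 1000):
Porosity at 2 km: phi = 0.58·exp(−0.48×2) = 0.2221
Solid-volume conservation: h(1−phi) = h₀(1−phi₀) ⇒ h = h₀·(1−phi₀)/(1−phi)
h = 0.117 × (1 − 0.58)/(1 − 0.2221) = 0.117 × 0.5399 = 0.0632 km

63 m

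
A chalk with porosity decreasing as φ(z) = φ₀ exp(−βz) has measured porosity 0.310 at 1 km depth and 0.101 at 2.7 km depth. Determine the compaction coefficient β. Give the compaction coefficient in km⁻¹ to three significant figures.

Athy: φ(z) = φ₀ e^(−βz) ⇒ φ₁/φ₂ = e^{β(z₂−z₁)} ⇒ β = ln(φ₁/φ₂)/(z₂−z₁)
β = ln(0.31/0.101) / (2.7 − 1) = ln(3.069) / 1.7 = 1.1215 / 1.7 = 0.6597 km⁻¹

0.660 km⁻¹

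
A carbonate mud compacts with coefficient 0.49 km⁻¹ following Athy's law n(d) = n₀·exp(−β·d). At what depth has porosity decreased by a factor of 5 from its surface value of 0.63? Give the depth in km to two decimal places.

n/n₀ = 1/5 ⇒ exp(−β·d) = 1/5 ⇒ d = ln(5) / β
d = 1.6094 / 0.49 = 3.285 km

3.28 km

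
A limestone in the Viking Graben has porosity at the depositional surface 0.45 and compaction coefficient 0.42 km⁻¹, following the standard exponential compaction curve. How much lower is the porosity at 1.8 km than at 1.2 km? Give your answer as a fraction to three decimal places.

n(1.2) = 0.45·e^(−0.42×1.2) = 0.2718
n(1.8) = 0.45·e^(−0.42×1.8) = 0.2113
Δn = 0.2718 − 0.2113 = 0.0606

0.061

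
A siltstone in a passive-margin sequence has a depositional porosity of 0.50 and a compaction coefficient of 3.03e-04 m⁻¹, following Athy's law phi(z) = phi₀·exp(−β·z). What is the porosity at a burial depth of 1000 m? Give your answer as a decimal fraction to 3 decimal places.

Working in km (1 km = 1000 m; β in km⁻¹ = β in m⁻¹ × 1000):
phi = phi₀·exp(−β·z) = 0.5 × exp(−0.303 × 1) = 0.5 × exp(−0.303)
  = 0.5 × 0.7386 = 0.3693

0.369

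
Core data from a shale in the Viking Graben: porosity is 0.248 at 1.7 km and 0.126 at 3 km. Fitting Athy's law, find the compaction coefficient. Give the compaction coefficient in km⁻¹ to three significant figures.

0.521 km⁻¹

Athy: phi(d) = phi₀ e^(−βd) ⇒ phi₁/phi₂ = e^{β(d₂−d₁)} ⇒ β = ln(phi₁/phi₂)/(d₂−d₁)
β = ln(0.248/0.126) / (3 − 1.7) = ln(1.968) / 1.3 = 0.6771 / 1.3 = 0.5209 km⁻¹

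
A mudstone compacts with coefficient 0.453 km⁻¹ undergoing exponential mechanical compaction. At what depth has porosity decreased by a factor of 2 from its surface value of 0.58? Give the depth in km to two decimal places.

n/n₀ = 1/2 ⇒ exp(−c·Z) = 1/2 ⇒ Z = ln(2) / c
Z = 0.6931 / 0.453 = 1.530 km

1.53 km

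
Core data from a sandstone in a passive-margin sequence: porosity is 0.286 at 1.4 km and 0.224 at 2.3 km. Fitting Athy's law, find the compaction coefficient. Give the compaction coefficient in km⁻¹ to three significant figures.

0.271 km⁻¹

Athy: n(z) = n₀ e^(−βz) ⇒ n₁/n₂ = e^{β(z₂−z₁)} ⇒ β = ln(n₁/n₂)/(z₂−z₁)
β = ln(0.286/0.224) / (2.3 − 1.4) = ln(1.277) / 0.9 = 0.2443 / 0.9 = 0.2715 km⁻¹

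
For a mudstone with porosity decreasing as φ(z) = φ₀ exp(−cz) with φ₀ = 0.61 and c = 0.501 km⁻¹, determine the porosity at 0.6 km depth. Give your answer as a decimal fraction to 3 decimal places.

0.452

φ = φ₀·exp(−c·z) = 0.61 × exp(−0.501 × 0.6) = 0.61 × exp(−0.3006)
  = 0.61 × 0.7404 = 0.4516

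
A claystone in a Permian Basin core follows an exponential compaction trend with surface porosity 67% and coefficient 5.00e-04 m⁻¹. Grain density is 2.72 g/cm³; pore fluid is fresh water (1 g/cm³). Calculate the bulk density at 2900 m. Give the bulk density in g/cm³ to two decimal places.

Working in km (1 km = 1000 m; c in km⁻¹ = c in m⁻¹ × 1000):
Porosity at depth: φ = 0.67·exp(−0.5×2.9) = 0.67×0.2346 = 0.1572
Bulk density: ρ_b = (1−φ)ρ_g + φ·ρ_f = 0.8428×2.72 + 0.1572×1
       = 2.293 + 0.157 = 2.450 g/cm³

2.45 g/cm³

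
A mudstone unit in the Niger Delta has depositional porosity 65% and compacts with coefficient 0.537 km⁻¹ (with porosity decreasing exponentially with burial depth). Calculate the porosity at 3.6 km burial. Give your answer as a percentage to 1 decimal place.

n = n₀·exp(−k·Z) = 0.65 × exp(−0.537 × 3.6) = 0.65 × exp(−1.933)
  = 0.65 × 0.1447 = 0.0940

9.4%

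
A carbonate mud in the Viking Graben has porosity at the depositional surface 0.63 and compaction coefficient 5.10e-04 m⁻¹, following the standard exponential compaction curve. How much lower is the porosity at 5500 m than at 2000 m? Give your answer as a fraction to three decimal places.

Working in km (1 km = 1000 m; k in km⁻¹ = k in m⁻¹ × 1000):
φ(2) = 0.63·e^(−0.51×2) = 0.2272
φ(5.5) = 0.63·e^(−0.51×5.5) = 0.0381
Δφ = 0.2272 − 0.0381 = 0.1891

0.189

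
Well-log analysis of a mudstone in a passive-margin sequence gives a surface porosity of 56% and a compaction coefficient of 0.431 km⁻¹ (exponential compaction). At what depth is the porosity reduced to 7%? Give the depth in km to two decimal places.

4.82 km

Invert Athy's law: Z = ln(φ₀/φ) / c
Z = ln(0.56/0.07) / 0.431 = ln(8) / 0.431 = 2.0794 / 0.431 = 4.825 km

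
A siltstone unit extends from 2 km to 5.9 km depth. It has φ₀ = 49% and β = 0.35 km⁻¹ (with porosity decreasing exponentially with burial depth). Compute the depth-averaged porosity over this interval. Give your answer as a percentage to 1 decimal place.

13.3%

⟨φ⟩ = (1/(d₂−d₁)) ∫ φ₀ e^(−βd) dd = φ₀·(e^(−β·d₁) − e^(−β·d₂)) / (β·(d₂−d₁))
e^(−0.35×2) = 0.4966; e^(−0.35×5.9) = 0.1268
⟨φ⟩ = 0.49 × (0.4966 − 0.1268) / (0.35 × 3.9) = 0.49 × 0.2709 = 0.1327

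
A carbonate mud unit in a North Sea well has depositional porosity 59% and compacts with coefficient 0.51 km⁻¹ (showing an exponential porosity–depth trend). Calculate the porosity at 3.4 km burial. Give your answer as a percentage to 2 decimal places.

10.42%

φ = φ₀·exp(−β·Z) = 0.59 × exp(−0.51 × 3.4) = 0.59 × exp(−1.734)
  = 0.59 × 0.1766 = 0.1042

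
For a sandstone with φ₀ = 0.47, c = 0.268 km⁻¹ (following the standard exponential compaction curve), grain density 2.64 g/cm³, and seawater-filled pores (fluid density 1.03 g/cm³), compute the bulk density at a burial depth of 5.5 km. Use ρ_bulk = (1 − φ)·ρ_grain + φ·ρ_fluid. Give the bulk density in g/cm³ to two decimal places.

2.47 g/cm³

Porosity at depth: φ = 0.47·exp(−0.268×5.5) = 0.47×0.2290 = 0.1076
Bulk density: ρ_b = (1−φ)ρ_g + φ·ρ_f = 0.8924×2.64 + 0.1076×1.03
       = 2.356 + 0.111 = 2.467 g/cm³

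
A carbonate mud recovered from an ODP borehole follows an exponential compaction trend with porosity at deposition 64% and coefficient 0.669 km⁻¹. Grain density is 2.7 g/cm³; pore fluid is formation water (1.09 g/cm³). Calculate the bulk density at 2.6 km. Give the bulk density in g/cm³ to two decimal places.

Porosity at depth: phi = 0.64·exp(−0.669×2.6) = 0.64×0.1756 = 0.1124
Bulk density: ρ_b = (1−phi)ρ_g + phi·ρ_f = 0.8876×2.7 + 0.1124×1.09
       = 2.397 + 0.123 = 2.519 g/cm³

2.52 g/cm³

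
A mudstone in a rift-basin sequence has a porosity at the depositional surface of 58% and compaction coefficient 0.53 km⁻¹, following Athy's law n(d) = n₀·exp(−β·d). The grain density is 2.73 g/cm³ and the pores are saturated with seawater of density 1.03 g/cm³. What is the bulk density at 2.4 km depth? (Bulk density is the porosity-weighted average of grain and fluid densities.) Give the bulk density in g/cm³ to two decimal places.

2.45 g/cm³

Porosity at depth: n = 0.58·exp(−0.53×2.4) = 0.58×0.2803 = 0.1626
Bulk density: ρ_b = (1−n)ρ_g + n·ρ_f = 0.8374×2.73 + 0.1626×1.03
       = 2.286 + 0.167 = 2.454 g/cm³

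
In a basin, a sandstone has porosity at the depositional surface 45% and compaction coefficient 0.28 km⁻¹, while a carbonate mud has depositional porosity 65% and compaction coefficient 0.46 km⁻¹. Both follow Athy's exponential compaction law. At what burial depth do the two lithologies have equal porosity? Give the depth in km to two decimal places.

2.04 km

Set phi₀ₐ e^(−cₐd) = phi₀ᵦ e^(−cᵦd) ⇒ ln(phi₀ₐ/phi₀ᵦ) = (cₐ − cᵦ)·d
d = ln(0.45/0.65) / (0.28 − 0.46) = -0.3677 / -0.18 = 2.043 km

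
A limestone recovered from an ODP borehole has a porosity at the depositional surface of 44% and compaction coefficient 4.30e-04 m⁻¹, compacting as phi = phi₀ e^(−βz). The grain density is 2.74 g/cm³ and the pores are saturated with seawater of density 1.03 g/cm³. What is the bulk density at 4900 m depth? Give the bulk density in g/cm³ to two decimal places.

2.65 g/cm³

Working in km (1 km = 1000 m; β in km⁻¹ = β in m⁻¹ × 1000):
Porosity at depth: phi = 0.44·exp(−0.43×4.9) = 0.44×0.1216 = 0.0535
Bulk density: ρ_b = (1−phi)ρ_g + phi·ρ_f = 0.9465×2.74 + 0.0535×1.03
       = 2.593 + 0.055 = 2.649 g/cm³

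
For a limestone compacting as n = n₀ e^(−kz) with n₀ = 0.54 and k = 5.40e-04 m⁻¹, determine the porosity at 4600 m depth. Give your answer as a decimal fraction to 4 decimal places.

0.0450

Working in km (1 km = 1000 m; k in km⁻¹ = k in m⁻¹ × 1000):
n = n₀·exp(−k·z) = 0.54 × exp(−0.54 × 4.6) = 0.54 × exp(−2.484)
  = 0.54 × 0.0834 = 0.0450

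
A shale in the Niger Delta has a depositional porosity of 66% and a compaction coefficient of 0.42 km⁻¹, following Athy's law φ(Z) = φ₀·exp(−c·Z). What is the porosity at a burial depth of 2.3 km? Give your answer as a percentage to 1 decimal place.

φ = φ₀·exp(−c·Z) = 0.66 × exp(−0.42 × 2.3) = 0.66 × exp(−0.966)
  = 0.66 × 0.3806 = 0.2512

25.1%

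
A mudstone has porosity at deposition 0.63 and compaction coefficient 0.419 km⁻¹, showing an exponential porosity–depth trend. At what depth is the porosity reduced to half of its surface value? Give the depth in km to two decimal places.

1.65 km

φ/φ₀ = 1/2 ⇒ exp(−c·d) = 1/2 ⇒ d = ln(2) / c
d = 0.6931 / 0.419 = 1.654 km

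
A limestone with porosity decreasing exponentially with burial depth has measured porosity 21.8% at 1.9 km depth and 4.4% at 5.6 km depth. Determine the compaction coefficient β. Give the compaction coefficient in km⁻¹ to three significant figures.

Athy: n(Z) = n₀ e^(−βZ) ⇒ n₁/n₂ = e^{β(Z₂−Z₁)} ⇒ β = ln(n₁/n₂)/(Z₂−Z₁)
β = ln(0.218/0.044) / (5.6 − 1.9) = ln(4.955) / 3.7 = 1.6003 / 3.7 = 0.4325 km⁻¹

0.433 km⁻¹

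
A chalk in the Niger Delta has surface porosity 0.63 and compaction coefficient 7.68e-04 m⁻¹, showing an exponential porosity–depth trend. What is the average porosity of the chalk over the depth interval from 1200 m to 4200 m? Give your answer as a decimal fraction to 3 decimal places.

0.098

Working in km (1 km = 1000 m; k in km⁻¹ = k in m⁻¹ × 1000):
⟨φ⟩ = (1/(Z₂−Z₁)) ∫ φ₀ e^(−kZ) dZ = φ₀·(e^(−k·Z₁) − e^(−k·Z₂)) / (k·(Z₂−Z₁))
e^(−0.768×1.2) = 0.3979; e^(−0.768×4.2) = 0.0397
⟨φ⟩ = 0.63 × (0.3979 − 0.0397) / (0.768 × 3) = 0.63 × 0.1554 = 0.0979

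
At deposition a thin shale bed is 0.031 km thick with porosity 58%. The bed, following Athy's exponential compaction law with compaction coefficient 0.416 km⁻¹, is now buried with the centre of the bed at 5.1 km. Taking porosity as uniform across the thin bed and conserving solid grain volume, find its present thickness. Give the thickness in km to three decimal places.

Porosity at 5.1 km: phi = 0.58·exp(−0.416×5.1) = 0.0695
Solid-volume conservation: h(1−phi) = h₀(1−phi₀) ⇒ h = h₀·(1−phi₀)/(1−phi)
h = 0.031 × (1 − 0.58)/(1 − 0.0695) = 0.031 × 0.4514 = 0.0140 km

0.014 km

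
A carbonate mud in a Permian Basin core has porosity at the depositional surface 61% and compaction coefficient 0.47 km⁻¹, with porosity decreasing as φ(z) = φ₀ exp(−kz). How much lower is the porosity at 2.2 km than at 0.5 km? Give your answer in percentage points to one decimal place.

φ(0.5) = 0.61·e^(−0.47×0.5) = 0.4822
φ(2.2) = 0.61·e^(−0.47×2.2) = 0.2169
Δφ = 0.4822 − 0.2169 = 0.2653

26.5 percentage points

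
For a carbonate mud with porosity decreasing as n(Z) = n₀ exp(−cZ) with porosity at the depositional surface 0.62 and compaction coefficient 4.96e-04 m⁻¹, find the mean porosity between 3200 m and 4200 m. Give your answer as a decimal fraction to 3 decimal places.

0.100

Working in km (1 km = 1000 m; c in km⁻¹ = c in m⁻¹ × 1000):
⟨n⟩ = (1/(Z₂−Z₁)) ∫ n₀ e^(−cZ) dZ = n₀·(e^(−c·Z₁) − e^(−c·Z₂)) / (c·(Z₂−Z₁))
e^(−0.496×3.2) = 0.2045; e^(−0.496×4.2) = 0.1245
⟨n⟩ = 0.62 × (0.2045 − 0.1245) / (0.496 × 1) = 0.62 × 0.1612 = 0.1000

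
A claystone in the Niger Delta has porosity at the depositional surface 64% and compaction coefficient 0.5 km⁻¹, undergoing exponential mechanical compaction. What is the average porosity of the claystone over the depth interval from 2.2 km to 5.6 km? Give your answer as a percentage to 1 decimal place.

⟨φ⟩ = (1/(z₂−z₁)) ∫ φ₀ e^(−βz) dz = φ₀·(e^(−β·z₁) − e^(−β·z₂)) / (β·(z₂−z₁))
e^(−0.5×2.2) = 0.3329; e^(−0.5×5.6) = 0.0608
⟨φ⟩ = 0.64 × (0.3329 − 0.0608) / (0.5 × 3.4) = 0.64 × 0.1600 = 0.1024

10.2%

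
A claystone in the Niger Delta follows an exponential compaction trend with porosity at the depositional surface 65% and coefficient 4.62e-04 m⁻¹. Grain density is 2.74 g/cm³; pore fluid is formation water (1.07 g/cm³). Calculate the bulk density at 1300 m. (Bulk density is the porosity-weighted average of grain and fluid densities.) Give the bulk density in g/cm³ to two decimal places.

Working in km (1 km = 1000 m; c in km⁻¹ = c in m⁻¹ × 1000):
Porosity at depth: φ = 0.65·exp(−0.462×1.3) = 0.65×0.5485 = 0.3565
Bulk density: ρ_b = (1−φ)ρ_g + φ·ρ_f = 0.6435×2.74 + 0.3565×1.07
       = 1.763 + 0.381 = 2.145 g/cm³

2.14 g/cm³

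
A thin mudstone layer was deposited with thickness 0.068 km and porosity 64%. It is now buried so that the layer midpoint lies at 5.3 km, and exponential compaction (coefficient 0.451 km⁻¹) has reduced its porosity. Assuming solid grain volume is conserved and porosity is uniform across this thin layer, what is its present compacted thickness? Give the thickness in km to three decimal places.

0.026 km

Porosity at 5.3 km: φ = 0.64·exp(−0.451×5.3) = 0.0586
Solid-volume conservation: h(1−φ) = h₀(1−φ₀) ⇒ h = h₀·(1−φ₀)/(1−φ)
h = 0.068 × (1 − 0.64)/(1 − 0.0586) = 0.068 × 0.3824 = 0.0260 km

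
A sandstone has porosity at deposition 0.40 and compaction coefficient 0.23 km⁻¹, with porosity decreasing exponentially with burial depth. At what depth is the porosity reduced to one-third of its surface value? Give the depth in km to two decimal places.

4.78 km

n/n₀ = 1/3 ⇒ exp(−k·Z) = 1/3 ⇒ Z = ln(3) / k
Z = 1.0986 / 0.23 = 4.777 km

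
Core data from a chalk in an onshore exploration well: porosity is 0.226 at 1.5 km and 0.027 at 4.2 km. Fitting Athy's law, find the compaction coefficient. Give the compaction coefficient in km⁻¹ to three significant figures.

Athy: φ(d) = φ₀ e^(−βd) ⇒ φ₁/φ₂ = e^{β(d₂−d₁)} ⇒ β = ln(φ₁/φ₂)/(d₂−d₁)
β = ln(0.226/0.027) / (4.2 − 1.5) = ln(8.37) / 2.7 = 2.1247 / 2.7 = 0.7869 km⁻¹

0.787 km⁻¹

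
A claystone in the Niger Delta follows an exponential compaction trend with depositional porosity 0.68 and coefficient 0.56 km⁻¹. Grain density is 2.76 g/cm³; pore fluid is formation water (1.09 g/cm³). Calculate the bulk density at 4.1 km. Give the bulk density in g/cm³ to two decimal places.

2.65 g/cm³

Porosity at depth: n = 0.68·exp(−0.56×4.1) = 0.68×0.1007 = 0.0684
Bulk density: ρ_b = (1−n)ρ_g + n·ρ_f = 0.9316×2.76 + 0.0684×1.09
       = 2.571 + 0.075 = 2.646 g/cm³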